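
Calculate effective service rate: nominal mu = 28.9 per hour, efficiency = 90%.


Effective rate = mu * efficiency = 28.9 * 0.9 = 26.01 per hour

26.01 per hour


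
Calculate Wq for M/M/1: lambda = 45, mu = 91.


rho = 45/91; Wq = rho/(mu - lambda) = 0.0108 hours

0.0108 hours


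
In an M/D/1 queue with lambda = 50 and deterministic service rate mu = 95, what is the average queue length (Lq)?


M/D/1: Lq = rho^2 / (2*(1-rho)) where rho = 50/95; Lq = 0.29

0.29


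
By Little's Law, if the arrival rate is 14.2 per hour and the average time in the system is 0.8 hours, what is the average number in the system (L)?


L = lambda * W = 14.2 * 0.8 = 11.36

11.36


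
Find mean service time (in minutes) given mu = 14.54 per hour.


Mean service time = 60/mu = 60/14.54 = 4.13 minutes

4.13 minutes


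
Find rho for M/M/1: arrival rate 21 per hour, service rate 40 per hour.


rho = lambda/mu = 21/40 = 0.525

0.525


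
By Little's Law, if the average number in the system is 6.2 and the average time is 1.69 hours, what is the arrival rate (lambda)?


lambda = L / W = 6.2 / 1.69 = 3.67 per hour

3.67 per hour


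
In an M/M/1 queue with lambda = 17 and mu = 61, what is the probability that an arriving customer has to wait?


P(wait) = rho = lambda/mu = 17/61 = 0.2787

0.2787


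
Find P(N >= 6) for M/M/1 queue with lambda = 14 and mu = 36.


P(N >= 6) = rho^6 = (14/36)^6 = 0.0035

0.0035


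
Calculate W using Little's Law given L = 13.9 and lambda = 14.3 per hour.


W = L / lambda = 13.9 / 14.3 = 0.972 hours

0.972 hours


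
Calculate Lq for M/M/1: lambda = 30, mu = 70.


rho = 30/70; Lq = rho^2/(1-rho) = 0.32

0.32


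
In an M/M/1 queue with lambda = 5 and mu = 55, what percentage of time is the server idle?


Idle fraction = (1 - rho) * 100 = (1 - 5/55) * 100 = 90.9%

90.9%


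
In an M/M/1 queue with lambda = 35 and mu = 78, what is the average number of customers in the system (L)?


rho = 35/78; L = rho/(1-rho) = 0.81

0.81


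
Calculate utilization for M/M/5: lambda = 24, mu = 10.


rho = lambda/(c*mu) = 24/(5*10) = 0.48

0.48


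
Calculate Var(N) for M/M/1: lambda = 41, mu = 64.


rho = 41/64; Var(N) = rho/(1-rho)^2 = 4.96

4.96


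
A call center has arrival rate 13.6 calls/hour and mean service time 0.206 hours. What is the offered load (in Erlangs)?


Offered load a = lambda * E[S] = 13.6 * 0.206 = 2.8 Erlangs

2.8 Erlangs


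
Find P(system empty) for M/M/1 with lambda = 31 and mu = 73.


P0 = 1 - rho = 1 - 31/73 = 0.5753

0.5753


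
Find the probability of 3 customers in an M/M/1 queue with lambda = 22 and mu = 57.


rho = 22/57; P(n) = (1-rho)*rho^n = (1-22/57)*(22/57)^3 = 0.0353

0.0353


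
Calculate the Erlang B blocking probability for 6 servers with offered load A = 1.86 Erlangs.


B(N,A) = (A^N/N!) / sum(A^k/k!, k=0..N) with N=6, A=1.86 = 0.009

0.009


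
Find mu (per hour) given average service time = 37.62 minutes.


mu = 60 / avg_service_time = 60 / 37.62 = 1.59 per hour

1.59 per hour


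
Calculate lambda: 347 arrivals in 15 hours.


lambda = total arrivals / time = 347 / 15 = 23.13 per hour

23.13 per hour


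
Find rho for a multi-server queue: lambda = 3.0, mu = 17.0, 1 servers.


rho = lambda / (c * mu) = 3.0 / (1 * 17.0) = 0.1765

0.1765


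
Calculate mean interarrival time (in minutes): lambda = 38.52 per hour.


Mean interarrival time = 60/lambda = 60/38.52 = 1.56 minutes

1.56 minutes


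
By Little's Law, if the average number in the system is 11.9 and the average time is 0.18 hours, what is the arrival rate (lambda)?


lambda = L / W = 11.9 / 0.18 = 66.11 per hour

66.11 per hour


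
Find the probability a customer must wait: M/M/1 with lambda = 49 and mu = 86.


P(wait) = rho = lambda/mu = 49/86 = 0.5698

0.5698


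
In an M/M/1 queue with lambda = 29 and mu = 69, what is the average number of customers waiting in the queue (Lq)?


rho = 29/69; Lq = rho^2/(1-rho) = 0.3

0.3


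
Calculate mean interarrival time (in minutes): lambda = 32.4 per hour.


Mean interarrival time = 60/lambda = 60/32.4 = 1.85 minutes

1.85 minutes


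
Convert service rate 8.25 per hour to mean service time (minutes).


Mean service time = 60/mu = 60/8.25 = 7.27 minutes

7.27 minutes


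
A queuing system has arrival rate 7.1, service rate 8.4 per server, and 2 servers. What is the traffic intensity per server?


rho = lambda / (c * mu) = 7.1 / (2 * 8.4) = 0.4226

0.4226


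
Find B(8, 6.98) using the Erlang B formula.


B(N,A) = (A^N/N!) / sum(A^k/k!, k=0..N) with N=8, A=6.98 = 0.1777

0.1777


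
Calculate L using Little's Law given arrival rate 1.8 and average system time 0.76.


L = lambda * W = 1.8 * 0.76 = 1.37

1.37


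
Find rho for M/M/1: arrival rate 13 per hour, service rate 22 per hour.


rho = lambda/mu = 13/22 = 0.5909

0.5909


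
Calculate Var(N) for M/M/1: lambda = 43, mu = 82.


rho = 43/82; Var(N) = rho/(1-rho)^2 = 2.32

2.32


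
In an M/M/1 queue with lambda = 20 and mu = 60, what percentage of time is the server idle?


Idle fraction = (1 - rho) * 100 = (1 - 20/60) * 100 = 66.7%

66.7%


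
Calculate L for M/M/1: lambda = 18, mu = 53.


rho = 18/53; L = rho/(1-rho) = 0.51

0.51


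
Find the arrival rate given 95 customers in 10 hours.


lambda = total arrivals / time = 95 / 10 = 9.5 per hour

9.5 per hour


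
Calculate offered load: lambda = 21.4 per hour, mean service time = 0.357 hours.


Offered load a = lambda * E[S] = 21.4 * 0.357 = 7.64 Erlangs

7.64 Erlangs


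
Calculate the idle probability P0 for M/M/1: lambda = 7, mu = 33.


P0 = 1 - rho = 1 - 7/33 = 0.7879

0.7879


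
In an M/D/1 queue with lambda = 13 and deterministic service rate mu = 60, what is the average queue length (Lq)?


M/D/1: Lq = rho^2 / (2*(1-rho)) where rho = 13/60; Lq = 0.03

0.03


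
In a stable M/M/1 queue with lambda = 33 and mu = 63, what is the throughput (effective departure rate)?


For a stable queue (lambda < mu), throughput = lambda = 33 per hour

33 per hour


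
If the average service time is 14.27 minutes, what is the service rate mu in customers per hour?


mu = 60 / avg_service_time = 60 / 14.27 = 4.2 per hour

4.2 per hour


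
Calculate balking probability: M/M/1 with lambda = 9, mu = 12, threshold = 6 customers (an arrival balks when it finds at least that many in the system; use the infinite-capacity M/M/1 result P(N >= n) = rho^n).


P(N >= 6) = rho^6 = (9/12)^6 = 0.178

0.178


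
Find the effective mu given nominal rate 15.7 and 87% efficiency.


Effective rate = mu * efficiency = 15.7 * 0.87 = 13.66 per hour

13.66 per hour


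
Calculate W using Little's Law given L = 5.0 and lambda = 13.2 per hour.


W = L / lambda = 5.0 / 13.2 = 0.3788 hours

0.3788 hours


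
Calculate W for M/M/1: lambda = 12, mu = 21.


W = 1/(mu - lambda) = 1/(21 - 12) = 0.1111 hours

0.1111 hours


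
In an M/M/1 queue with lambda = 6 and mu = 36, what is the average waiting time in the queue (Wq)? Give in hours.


rho = 6/36; Wq = rho/(mu - lambda) = 0.0056 hours

0.0056 hours


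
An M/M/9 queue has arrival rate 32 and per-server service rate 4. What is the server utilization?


rho = lambda/(c*mu) = 32/(9*4) = 0.8889

0.8889


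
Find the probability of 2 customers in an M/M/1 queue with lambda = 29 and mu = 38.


rho = 29/38; P(n) = (1-rho)*rho^n = (1-29/38)*(29/38)^2 = 0.1379

0.1379


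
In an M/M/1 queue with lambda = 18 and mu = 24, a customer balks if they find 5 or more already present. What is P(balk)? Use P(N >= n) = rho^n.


P(N >= 5) = rho^5 = (18/24)^5 = 0.2373

0.2373


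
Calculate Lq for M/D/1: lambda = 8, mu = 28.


M/D/1: Lq = rho^2 / (2*(1-rho)) where rho = 8/28; Lq = 0.06

0.06


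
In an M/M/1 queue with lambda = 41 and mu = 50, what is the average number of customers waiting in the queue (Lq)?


rho = 41/50; Lq = rho^2/(1-rho) = 3.74

3.74


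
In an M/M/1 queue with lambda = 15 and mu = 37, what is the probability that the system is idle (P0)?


P0 = 1 - rho = 1 - 15/37 = 0.5946

0.5946


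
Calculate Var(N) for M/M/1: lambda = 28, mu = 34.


rho = 28/34; Var(N) = rho/(1-rho)^2 = 26.44

26.44


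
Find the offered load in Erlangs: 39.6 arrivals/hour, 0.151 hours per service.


Offered load a = lambda * E[S] = 39.6 * 0.151 = 5.98 Erlangs

5.98 Erlangs


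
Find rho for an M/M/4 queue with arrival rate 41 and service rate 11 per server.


rho = lambda/(c*mu) = 41/(4*11) = 0.9318

0.9318


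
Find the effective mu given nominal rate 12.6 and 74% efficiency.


Effective rate = mu * efficiency = 12.6 * 0.74 = 9.32 per hour

9.32 per hour


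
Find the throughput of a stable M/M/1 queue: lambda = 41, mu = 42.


For a stable queue (lambda < mu), throughput = lambda = 41 per hour

41 per hour


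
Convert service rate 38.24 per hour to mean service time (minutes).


Mean service time = 60/mu = 60/38.24 = 1.57 minutes

1.57 minutes


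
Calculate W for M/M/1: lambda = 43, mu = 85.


W = 1/(mu - lambda) = 1/(85 - 43) = 0.0238 hours

0.0238 hours


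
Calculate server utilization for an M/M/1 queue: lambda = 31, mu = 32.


rho = lambda/mu = 31/32 = 0.9688

0.9688


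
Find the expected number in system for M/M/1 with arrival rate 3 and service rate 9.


rho = 3/9; L = rho/(1-rho) = 0.5

0.5


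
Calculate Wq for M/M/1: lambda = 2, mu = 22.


rho = 2/22; Wq = rho/(mu - lambda) = 0.0045 hours

0.0045 hours


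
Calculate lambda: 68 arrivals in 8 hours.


lambda = total arrivals / time = 68 / 8 = 8.5 per hour

8.5 per hour


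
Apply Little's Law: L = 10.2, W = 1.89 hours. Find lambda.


lambda = L / W = 10.2 / 1.89 = 5.4 per hour

5.4 per hour


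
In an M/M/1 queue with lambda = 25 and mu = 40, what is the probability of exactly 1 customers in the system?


rho = 25/40; P(n) = (1-rho)*rho^n = (1-25/40)*(25/40)^1 = 0.2344

0.2344


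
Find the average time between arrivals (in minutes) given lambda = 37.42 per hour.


Mean interarrival time = 60/lambda = 60/37.42 = 1.6 minutes

1.6 minutes


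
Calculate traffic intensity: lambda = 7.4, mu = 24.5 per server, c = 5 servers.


rho = lambda / (c * mu) = 7.4 / (5 * 24.5) = 0.0604

0.0604


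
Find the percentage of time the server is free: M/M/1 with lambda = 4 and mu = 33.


Idle fraction = (1 - rho) * 100 = (1 - 4/33) * 100 = 87.9%

87.9%


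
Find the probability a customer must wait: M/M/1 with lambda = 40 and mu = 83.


P(wait) = rho = lambda/mu = 40/83 = 0.4819

0.4819


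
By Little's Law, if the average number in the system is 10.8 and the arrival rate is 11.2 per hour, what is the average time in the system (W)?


W = L / lambda = 10.8 / 11.2 = 0.9643 hours

0.9643 hours


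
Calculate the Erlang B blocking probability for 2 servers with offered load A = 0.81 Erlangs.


B(N,A) = (A^N/N!) / sum(A^k/k!, k=0..N) with N=2, A=0.81 = 0.1534

0.1534


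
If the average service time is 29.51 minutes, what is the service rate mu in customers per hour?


mu = 60 / avg_service_time = 60 / 29.51 = 2.03 per hour

2.03 per hour


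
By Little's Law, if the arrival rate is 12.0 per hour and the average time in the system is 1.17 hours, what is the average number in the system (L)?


L = lambda * W = 12.0 * 1.17 = 14.04

14.04


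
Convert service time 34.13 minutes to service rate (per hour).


mu = 60 / avg_service_time = 60 / 34.13 = 1.76 per hour

1.76 per hour


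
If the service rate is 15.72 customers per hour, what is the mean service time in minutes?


Mean service time = 60/mu = 60/15.72 = 3.82 minutes

3.82 minutes


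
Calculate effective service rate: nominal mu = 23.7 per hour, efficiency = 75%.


Effective rate = mu * efficiency = 23.7 * 0.75 = 17.78 per hour

17.78 per hour


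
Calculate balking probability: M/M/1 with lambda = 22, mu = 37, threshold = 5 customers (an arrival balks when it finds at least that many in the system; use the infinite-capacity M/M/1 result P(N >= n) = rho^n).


P(N >= 5) = rho^5 = (22/37)^5 = 0.0743

0.0743


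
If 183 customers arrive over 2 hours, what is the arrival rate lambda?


lambda = total arrivals / time = 183 / 2 = 91.5 per hour

91.5 per hour


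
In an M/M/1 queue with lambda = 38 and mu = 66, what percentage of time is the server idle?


Idle fraction = (1 - rho) * 100 = (1 - 38/66) * 100 = 42.4%

42.4%


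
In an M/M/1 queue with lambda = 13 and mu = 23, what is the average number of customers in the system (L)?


rho = 13/23; L = rho/(1-rho) = 1.3

1.3


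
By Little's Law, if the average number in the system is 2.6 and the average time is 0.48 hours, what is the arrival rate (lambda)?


lambda = L / W = 2.6 / 0.48 = 5.42 per hour

5.42 per hour


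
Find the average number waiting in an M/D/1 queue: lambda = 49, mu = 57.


M/D/1: Lq = rho^2 / (2*(1-rho)) where rho = 49/57; Lq = 2.63

2.63


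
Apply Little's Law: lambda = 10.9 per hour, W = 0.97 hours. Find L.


L = lambda * W = 10.9 * 0.97 = 10.57

10.57


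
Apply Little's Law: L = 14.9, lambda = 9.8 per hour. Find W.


W = L / lambda = 14.9 / 9.8 = 1.5204 hours

1.5204 hours


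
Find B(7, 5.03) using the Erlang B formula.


B(N,A) = (A^N/N!) / sum(A^k/k!, k=0..N) with N=7, A=5.03 = 0.1224

0.1224


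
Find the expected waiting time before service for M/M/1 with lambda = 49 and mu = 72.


rho = 49/72; Wq = rho/(mu - lambda) = 0.0296 hours

0.0296 hours


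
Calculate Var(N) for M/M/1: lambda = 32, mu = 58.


rho = 32/58; Var(N) = rho/(1-rho)^2 = 2.75

2.75


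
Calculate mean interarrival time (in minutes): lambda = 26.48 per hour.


Mean interarrival time = 60/lambda = 60/26.48 = 2.27 minutes

2.27 minutes


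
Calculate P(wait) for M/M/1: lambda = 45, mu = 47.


P(wait) = rho = lambda/mu = 45/47 = 0.9574

0.9574


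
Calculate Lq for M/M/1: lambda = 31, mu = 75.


rho = 31/75; Lq = rho^2/(1-rho) = 0.29

0.29


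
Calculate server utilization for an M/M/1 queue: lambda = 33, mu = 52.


rho = lambda/mu = 33/52 = 0.6346

0.6346


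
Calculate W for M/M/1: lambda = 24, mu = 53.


W = 1/(mu - lambda) = 1/(53 - 24) = 0.0345 hours

0.0345 hours


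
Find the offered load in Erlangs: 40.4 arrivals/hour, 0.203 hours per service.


Offered load a = lambda * E[S] = 40.4 * 0.203 = 8.2 Erlangs

8.2 Erlangs


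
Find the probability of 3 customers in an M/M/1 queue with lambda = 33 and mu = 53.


rho = 33/53; P(n) = (1-rho)*rho^n = (1-33/53)*(33/53)^3 = 0.0911

0.0911


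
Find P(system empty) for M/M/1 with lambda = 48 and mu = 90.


P0 = 1 - rho = 1 - 48/90 = 0.4667

0.4667


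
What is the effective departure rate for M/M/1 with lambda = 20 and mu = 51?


For a stable queue (lambda < mu), throughput = lambda = 20 per hour

20 per hour


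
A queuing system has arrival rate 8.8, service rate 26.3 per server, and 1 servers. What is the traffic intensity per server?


rho = lambda / (c * mu) = 8.8 / (1 * 26.3) = 0.3346

0.3346


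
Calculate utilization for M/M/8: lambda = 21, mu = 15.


rho = lambda/(c*mu) = 21/(8*15) = 0.175

0.175


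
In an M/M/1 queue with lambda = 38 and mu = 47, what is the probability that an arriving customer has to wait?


P(wait) = rho = lambda/mu = 38/47 = 0.8085

0.8085


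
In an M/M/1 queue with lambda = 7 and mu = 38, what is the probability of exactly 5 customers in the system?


rho = 7/38; P(n) = (1-rho)*rho^n = (1-7/38)*(7/38)^5 = 0.0002

0.0002


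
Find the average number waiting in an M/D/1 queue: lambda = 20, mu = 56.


M/D/1: Lq = rho^2 / (2*(1-rho)) where rho = 20/56; Lq = 0.1

0.1


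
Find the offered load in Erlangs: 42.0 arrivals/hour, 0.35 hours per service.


Offered load a = lambda * E[S] = 42.0 * 0.35 = 14.7 Erlangs

14.7 Erlangs


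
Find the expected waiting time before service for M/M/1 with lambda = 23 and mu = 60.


rho = 23/60; Wq = rho/(mu - lambda) = 0.0104 hours

0.0104 hours


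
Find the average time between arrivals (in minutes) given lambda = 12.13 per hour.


Mean interarrival time = 60/lambda = 60/12.13 = 4.95 minutes

4.95 minutes


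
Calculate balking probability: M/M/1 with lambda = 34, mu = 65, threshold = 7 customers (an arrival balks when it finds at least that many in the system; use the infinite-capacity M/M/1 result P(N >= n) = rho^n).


P(N >= 7) = rho^7 = (34/65)^7 = 0.0107

0.0107


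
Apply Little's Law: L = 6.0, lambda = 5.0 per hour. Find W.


W = L / lambda = 6.0 / 5.0 = 1.2 hours

1.2 hours


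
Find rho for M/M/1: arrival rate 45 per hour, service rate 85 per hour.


rho = lambda/mu = 45/85 = 0.5294

0.5294


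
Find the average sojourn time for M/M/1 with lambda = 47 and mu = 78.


W = 1/(mu - lambda) = 1/(78 - 47) = 0.0323 hours

0.0323 hours


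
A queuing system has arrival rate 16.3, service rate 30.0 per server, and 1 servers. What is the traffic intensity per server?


rho = lambda / (c * mu) = 16.3 / (1 * 30.0) = 0.5433

0.5433


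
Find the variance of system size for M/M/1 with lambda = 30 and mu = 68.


rho = 30/68; Var(N) = rho/(1-rho)^2 = 1.41

1.41


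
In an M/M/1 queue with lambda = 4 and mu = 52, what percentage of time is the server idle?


Idle fraction = (1 - rho) * 100 = (1 - 4/52) * 100 = 92.3%

92.3%


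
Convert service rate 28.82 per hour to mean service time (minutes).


Mean service time = 60/mu = 60/28.82 = 2.08 minutes

2.08 minutes


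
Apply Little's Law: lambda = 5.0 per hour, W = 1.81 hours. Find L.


L = lambda * W = 5.0 * 1.81 = 9.05

9.05


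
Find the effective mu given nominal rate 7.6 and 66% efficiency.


Effective rate = mu * efficiency = 7.6 * 0.66 = 5.02 per hour

5.02 per hour


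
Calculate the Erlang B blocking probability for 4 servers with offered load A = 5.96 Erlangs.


B(N,A) = (A^N/N!) / sum(A^k/k!, k=0..N) with N=4, A=5.96 = 0.467

0.467


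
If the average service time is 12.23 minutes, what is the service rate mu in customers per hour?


mu = 60 / avg_service_time = 60 / 12.23 = 4.91 per hour

4.91 per hour


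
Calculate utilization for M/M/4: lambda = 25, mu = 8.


rho = lambda/(c*mu) = 25/(4*8) = 0.7813

0.7813


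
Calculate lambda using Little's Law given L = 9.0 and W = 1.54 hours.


lambda = L / W = 9.0 / 1.54 = 5.84 per hour

5.84 per hour


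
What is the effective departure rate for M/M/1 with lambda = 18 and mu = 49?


For a stable queue (lambda < mu), throughput = lambda = 18 per hour

18 per hour


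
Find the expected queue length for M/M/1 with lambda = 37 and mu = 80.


rho = 37/80; Lq = rho^2/(1-rho) = 0.4

0.4


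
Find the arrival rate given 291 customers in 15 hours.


lambda = total arrivals / time = 291 / 15 = 19.4 per hour

19.4 per hour


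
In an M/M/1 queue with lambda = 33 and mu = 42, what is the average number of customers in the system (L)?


rho = 33/42; L = rho/(1-rho) = 3.67

3.67


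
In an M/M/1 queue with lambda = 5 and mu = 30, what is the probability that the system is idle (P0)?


P0 = 1 - rho = 1 - 5/30 = 0.8333

0.8333


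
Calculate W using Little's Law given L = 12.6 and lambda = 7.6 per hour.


W = L / lambda = 12.6 / 7.6 = 1.6579 hours

1.6579 hours


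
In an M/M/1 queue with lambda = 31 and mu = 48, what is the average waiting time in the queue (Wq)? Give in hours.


rho = 31/48; Wq = rho/(mu - lambda) = 0.038 hours

0.038 hours


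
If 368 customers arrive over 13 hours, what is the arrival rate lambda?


lambda = total arrivals / time = 368 / 13 = 28.31 per hour

28.31 per hour


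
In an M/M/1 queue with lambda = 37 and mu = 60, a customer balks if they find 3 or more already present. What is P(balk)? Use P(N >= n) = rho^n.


P(N >= 3) = rho^3 = (37/60)^3 = 0.2345

0.2345


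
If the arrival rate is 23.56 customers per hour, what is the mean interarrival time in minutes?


Mean interarrival time = 60/lambda = 60/23.56 = 2.55 minutes

2.55 minutes


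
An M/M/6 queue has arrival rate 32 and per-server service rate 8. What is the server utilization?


rho = lambda/(c*mu) = 32/(6*8) = 0.6667

0.6667


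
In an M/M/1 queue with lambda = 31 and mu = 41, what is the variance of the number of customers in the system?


rho = 31/41; Var(N) = rho/(1-rho)^2 = 12.71

12.71


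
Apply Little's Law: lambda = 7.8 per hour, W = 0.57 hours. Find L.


L = lambda * W = 7.8 * 0.57 = 4.45

4.45


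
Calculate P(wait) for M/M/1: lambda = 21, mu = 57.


P(wait) = rho = lambda/mu = 21/57 = 0.3684

0.3684


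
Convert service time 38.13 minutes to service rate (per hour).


mu = 60 / avg_service_time = 60 / 38.13 = 1.57 per hour

1.57 per hour


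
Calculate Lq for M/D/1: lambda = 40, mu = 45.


M/D/1: Lq = rho^2 / (2*(1-rho)) where rho = 40/45; Lq = 3.56

3.56


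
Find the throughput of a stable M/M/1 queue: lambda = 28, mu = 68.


For a stable queue (lambda < mu), throughput = lambda = 28 per hour

28 per hour


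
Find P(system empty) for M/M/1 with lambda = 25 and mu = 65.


P0 = 1 - rho = 1 - 25/65 = 0.6154

0.6154


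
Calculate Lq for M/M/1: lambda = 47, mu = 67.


rho = 47/67; Lq = rho^2/(1-rho) = 1.65

1.65


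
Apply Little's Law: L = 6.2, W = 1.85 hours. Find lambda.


lambda = L / W = 6.2 / 1.85 = 3.35 per hour

3.35 per hour


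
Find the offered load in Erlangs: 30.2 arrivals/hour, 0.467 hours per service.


Offered load a = lambda * E[S] = 30.2 * 0.467 = 14.1 Erlangs

14.1 Erlangs


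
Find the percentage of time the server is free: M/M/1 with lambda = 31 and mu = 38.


Idle fraction = (1 - rho) * 100 = (1 - 31/38) * 100 = 18.4%

18.4%


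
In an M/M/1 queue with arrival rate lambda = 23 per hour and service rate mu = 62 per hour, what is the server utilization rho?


rho = lambda/mu = 23/62 = 0.371

0.371


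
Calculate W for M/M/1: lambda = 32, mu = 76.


W = 1/(mu - lambda) = 1/(76 - 32) = 0.0227 hours

0.0227 hours


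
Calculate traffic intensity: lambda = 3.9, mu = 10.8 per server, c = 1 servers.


rho = lambda / (c * mu) = 3.9 / (1 * 10.8) = 0.3611

0.3611


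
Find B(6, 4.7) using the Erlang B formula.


B(N,A) = (A^N/N!) / sum(A^k/k!, k=0..N) with N=6, A=4.7 = 0.1692

0.1692


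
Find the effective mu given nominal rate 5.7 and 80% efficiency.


Effective rate = mu * efficiency = 5.7 * 0.8 = 4.56 per hour

4.56 per hour


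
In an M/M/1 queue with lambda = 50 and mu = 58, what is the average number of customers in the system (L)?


rho = 50/58; L = rho/(1-rho) = 6.25

6.25


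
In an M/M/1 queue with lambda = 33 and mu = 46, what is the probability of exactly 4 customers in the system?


rho = 33/46; P(n) = (1-rho)*rho^n = (1-33/46)*(33/46)^4 = 0.0749

0.0749


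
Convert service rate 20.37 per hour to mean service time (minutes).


Mean service time = 60/mu = 60/20.37 = 2.95 minutes

2.95 minutes


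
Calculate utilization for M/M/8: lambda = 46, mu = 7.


rho = lambda/(c*mu) = 46/(8*7) = 0.8214

0.8214


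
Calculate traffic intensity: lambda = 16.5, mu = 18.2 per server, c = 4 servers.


rho = lambda / (c * mu) = 16.5 / (4 * 18.2) = 0.2266

0.2266


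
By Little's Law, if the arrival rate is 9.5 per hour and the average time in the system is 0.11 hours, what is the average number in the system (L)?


L = lambda * W = 9.5 * 0.11 = 1.05

1.05


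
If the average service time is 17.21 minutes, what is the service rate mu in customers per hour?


mu = 60 / avg_service_time = 60 / 17.21 = 3.49 per hour

3.49 per hour


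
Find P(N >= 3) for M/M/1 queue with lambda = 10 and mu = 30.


P(N >= 3) = rho^3 = (10/30)^3 = 0.037

0.037


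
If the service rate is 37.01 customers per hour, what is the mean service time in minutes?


Mean service time = 60/mu = 60/37.01 = 1.62 minutes

1.62 minutes


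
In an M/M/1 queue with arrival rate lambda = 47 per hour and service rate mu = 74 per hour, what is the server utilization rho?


rho = lambda/mu = 47/74 = 0.6351

0.6351


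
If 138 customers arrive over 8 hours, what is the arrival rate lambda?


lambda = total arrivals / time = 138 / 8 = 17.25 per hour

17.25 per hour


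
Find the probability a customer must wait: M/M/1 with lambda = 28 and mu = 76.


P(wait) = rho = lambda/mu = 28/76 = 0.3684

0.3684


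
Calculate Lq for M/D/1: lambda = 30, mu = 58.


M/D/1: Lq = rho^2 / (2*(1-rho)) where rho = 30/58; Lq = 0.28

0.28


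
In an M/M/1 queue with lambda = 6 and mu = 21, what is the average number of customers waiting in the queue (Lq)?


rho = 6/21; Lq = rho^2/(1-rho) = 0.11

0.11


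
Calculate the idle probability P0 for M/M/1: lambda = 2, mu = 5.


P0 = 1 - rho = 1 - 2/5 = 0.6

0.6


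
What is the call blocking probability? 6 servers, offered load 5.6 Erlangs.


B(N,A) = (A^N/N!) / sum(A^k/k!, k=0..N) with N=6, A=5.6 = 0.2363

0.2363


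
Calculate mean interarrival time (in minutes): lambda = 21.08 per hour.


Mean interarrival time = 60/lambda = 60/21.08 = 2.85 minutes

2.85 minutes


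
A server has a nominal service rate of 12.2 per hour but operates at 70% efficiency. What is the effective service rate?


Effective rate = mu * efficiency = 12.2 * 0.7 = 8.54 per hour

8.54 per hour


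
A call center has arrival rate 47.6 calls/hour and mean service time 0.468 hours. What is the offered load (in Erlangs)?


Offered load a = lambda * E[S] = 47.6 * 0.468 = 22.28 Erlangs

22.28 Erlangs


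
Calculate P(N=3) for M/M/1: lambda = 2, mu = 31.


rho = 2/31; P(n) = (1-rho)*rho^n = (1-2/31)*(2/31)^3 = 0.0003

0.0003


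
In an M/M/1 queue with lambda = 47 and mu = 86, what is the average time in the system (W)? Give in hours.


W = 1/(mu - lambda) = 1/(86 - 47) = 0.0256 hours

0.0256 hours


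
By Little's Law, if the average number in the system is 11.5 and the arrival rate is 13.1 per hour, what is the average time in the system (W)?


W = L / lambda = 11.5 / 13.1 = 0.8779 hours

0.8779 hours


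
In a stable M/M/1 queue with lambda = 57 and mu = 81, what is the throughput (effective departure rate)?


For a stable queue (lambda < mu), throughput = lambda = 57 per hour

57 per hour


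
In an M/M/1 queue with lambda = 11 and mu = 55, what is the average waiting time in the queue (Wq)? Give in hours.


rho = 11/55; Wq = rho/(mu - lambda) = 0.0045 hours

0.0045 hours


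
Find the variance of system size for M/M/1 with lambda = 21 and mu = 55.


rho = 21/55; Var(N) = rho/(1-rho)^2 = 1.0

1.0


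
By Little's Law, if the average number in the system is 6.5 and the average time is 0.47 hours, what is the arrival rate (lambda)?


lambda = L / W = 6.5 / 0.47 = 13.83 per hour

13.83 per hour


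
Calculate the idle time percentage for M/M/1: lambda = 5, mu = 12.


Idle fraction = (1 - rho) * 100 = (1 - 5/12) * 100 = 58.3%

58.3%


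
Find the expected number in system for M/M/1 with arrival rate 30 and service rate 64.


rho = 30/64; L = rho/(1-rho) = 0.88

0.88


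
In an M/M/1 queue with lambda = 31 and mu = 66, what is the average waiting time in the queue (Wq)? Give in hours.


rho = 31/66; Wq = rho/(mu - lambda) = 0.0134 hours

0.0134 hours


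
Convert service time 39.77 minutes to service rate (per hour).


mu = 60 / avg_service_time = 60 / 39.77 = 1.51 per hour

1.51 per hour


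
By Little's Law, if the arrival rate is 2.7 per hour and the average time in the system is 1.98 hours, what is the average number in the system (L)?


L = lambda * W = 2.7 * 1.98 = 5.35

5.35


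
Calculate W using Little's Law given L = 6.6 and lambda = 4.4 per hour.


W = L / lambda = 6.6 / 4.4 = 1.5 hours

1.5 hours


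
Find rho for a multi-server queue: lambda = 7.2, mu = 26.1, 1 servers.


rho = lambda / (c * mu) = 7.2 / (1 * 26.1) = 0.2759

0.2759


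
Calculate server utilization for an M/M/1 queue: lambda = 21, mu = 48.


rho = lambda/mu = 21/48 = 0.4375

0.4375


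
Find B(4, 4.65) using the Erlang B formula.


B(N,A) = (A^N/N!) / sum(A^k/k!, k=0..N) with N=4, A=4.65 = 0.3697

0.3697


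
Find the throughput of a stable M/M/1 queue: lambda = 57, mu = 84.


For a stable queue (lambda < mu), throughput = lambda = 57 per hour

57 per hour


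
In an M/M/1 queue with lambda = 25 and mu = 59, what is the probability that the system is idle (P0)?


P0 = 1 - rho = 1 - 25/59 = 0.5763

0.5763


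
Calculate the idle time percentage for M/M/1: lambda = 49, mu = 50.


Idle fraction = (1 - rho) * 100 = (1 - 49/50) * 100 = 2.0%

2.0%


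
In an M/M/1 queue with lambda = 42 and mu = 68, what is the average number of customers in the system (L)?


rho = 42/68; L = rho/(1-rho) = 1.62

1.62


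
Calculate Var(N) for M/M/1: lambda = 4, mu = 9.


rho = 4/9; Var(N) = rho/(1-rho)^2 = 1.44

1.44


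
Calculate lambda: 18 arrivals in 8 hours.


lambda = total arrivals / time = 18 / 8 = 2.25 per hour

2.25 per hour


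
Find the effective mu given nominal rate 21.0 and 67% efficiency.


Effective rate = mu * efficiency = 21.0 * 0.67 = 14.07 per hour

14.07 per hour


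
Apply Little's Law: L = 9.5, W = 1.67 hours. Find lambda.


lambda = L / W = 9.5 / 1.67 = 5.69 per hour

5.69 per hour


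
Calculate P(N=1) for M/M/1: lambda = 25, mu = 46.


rho = 25/46; P(n) = (1-rho)*rho^n = (1-25/46)*(25/46)^1 = 0.2481

0.2481


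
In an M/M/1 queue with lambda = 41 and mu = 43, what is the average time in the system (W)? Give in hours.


W = 1/(mu - lambda) = 1/(43 - 41) = 0.5 hours

0.5 hours


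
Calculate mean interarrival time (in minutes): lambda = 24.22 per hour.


Mean interarrival time = 60/lambda = 60/24.22 = 2.48 minutes

2.48 minutes


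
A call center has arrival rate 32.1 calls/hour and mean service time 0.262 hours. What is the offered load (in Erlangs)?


Offered load a = lambda * E[S] = 32.1 * 0.262 = 8.41 Erlangs

8.41 Erlangs


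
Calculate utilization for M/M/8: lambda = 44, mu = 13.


rho = lambda/(c*mu) = 44/(8*13) = 0.4231

0.4231


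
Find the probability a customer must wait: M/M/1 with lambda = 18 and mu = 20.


P(wait) = rho = lambda/mu = 18/20 = 0.9

0.9


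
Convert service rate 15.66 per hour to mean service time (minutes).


Mean service time = 60/mu = 60/15.66 = 3.83 minutes

3.83 minutes


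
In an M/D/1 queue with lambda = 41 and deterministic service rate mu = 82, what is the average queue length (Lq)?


M/D/1: Lq = rho^2 / (2*(1-rho)) where rho = 41/82; Lq = 0.25

0.25


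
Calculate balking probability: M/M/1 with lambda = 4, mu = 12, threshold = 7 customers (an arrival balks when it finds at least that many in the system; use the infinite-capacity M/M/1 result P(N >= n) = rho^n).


P(N >= 7) = rho^7 = (4/12)^7 = 0.0005

0.0005


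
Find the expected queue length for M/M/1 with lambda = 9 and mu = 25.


rho = 9/25; Lq = rho^2/(1-rho) = 0.2

0.2


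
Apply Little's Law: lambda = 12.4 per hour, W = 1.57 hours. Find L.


L = lambda * W = 12.4 * 1.57 = 19.47

19.47


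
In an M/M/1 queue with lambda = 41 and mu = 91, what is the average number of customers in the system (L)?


rho = 41/91; L = rho/(1-rho) = 0.82

0.82


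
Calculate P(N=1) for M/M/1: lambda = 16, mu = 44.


rho = 16/44; P(n) = (1-rho)*rho^n = (1-16/44)*(16/44)^1 = 0.2314

0.2314


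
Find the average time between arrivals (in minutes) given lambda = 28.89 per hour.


Mean interarrival time = 60/lambda = 60/28.89 = 2.08 minutes

2.08 minutes


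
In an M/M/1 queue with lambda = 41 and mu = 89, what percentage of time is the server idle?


Idle fraction = (1 - rho) * 100 = (1 - 41/89) * 100 = 53.9%

53.9%


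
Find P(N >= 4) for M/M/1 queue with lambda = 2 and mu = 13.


P(N >= 4) = rho^4 = (2/13)^4 = 0.0006

0.0006


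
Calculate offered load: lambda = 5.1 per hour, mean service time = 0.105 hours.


Offered load a = lambda * E[S] = 5.1 * 0.105 = 0.54 Erlangs

0.54 Erlangs


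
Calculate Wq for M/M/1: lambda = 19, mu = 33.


rho = 19/33; Wq = rho/(mu - lambda) = 0.0411 hours

0.0411 hours


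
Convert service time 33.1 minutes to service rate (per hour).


mu = 60 / avg_service_time = 60 / 33.1 = 1.81 per hour

1.81 per hour


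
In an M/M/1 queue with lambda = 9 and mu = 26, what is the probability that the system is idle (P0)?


P0 = 1 - rho = 1 - 9/26 = 0.6538

0.6538


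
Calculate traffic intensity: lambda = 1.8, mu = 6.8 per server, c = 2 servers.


rho = lambda / (c * mu) = 1.8 / (2 * 6.8) = 0.1324

0.1324


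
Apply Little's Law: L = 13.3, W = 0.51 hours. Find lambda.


lambda = L / W = 13.3 / 0.51 = 26.08 per hour

26.08 per hour


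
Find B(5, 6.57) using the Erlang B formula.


B(N,A) = (A^N/N!) / sum(A^k/k!, k=0..N) with N=5, A=6.57 = 0.3984

0.3984


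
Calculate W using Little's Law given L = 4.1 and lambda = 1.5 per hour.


W = L / lambda = 4.1 / 1.5 = 2.7333 hours

2.7333 hours


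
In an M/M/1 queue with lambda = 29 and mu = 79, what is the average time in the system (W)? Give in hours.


W = 1/(mu - lambda) = 1/(79 - 29) = 0.02 hours

0.02 hours


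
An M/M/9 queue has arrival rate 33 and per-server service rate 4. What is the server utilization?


rho = lambda/(c*mu) = 33/(9*4) = 0.9167

0.9167


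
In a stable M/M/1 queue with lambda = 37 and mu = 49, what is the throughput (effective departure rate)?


For a stable queue (lambda < mu), throughput = lambda = 37 per hour

37 per hour


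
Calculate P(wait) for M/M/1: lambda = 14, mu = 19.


P(wait) = rho = lambda/mu = 14/19 = 0.7368

0.7368


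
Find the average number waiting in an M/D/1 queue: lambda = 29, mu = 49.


M/D/1: Lq = rho^2 / (2*(1-rho)) where rho = 29/49; Lq = 0.43

0.43


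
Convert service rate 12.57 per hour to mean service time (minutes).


Mean service time = 60/mu = 60/12.57 = 4.77 minutes

4.77 minutes


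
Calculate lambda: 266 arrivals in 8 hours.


lambda = total arrivals / time = 266 / 8 = 33.25 per hour

33.25 per hour


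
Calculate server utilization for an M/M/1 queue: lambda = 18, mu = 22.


rho = lambda/mu = 18/22 = 0.8182

0.8182


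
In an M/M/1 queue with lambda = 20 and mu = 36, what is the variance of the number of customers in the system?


rho = 20/36; Var(N) = rho/(1-rho)^2 = 2.81

2.81


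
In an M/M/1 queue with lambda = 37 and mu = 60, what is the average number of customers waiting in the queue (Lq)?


rho = 37/60; Lq = rho^2/(1-rho) = 0.99

0.99


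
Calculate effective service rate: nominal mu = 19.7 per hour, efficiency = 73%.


Effective rate = mu * efficiency = 19.7 * 0.73 = 14.38 per hour

14.38 per hour


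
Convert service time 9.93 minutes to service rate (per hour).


mu = 60 / avg_service_time = 60 / 9.93 = 6.04 per hour

6.04 per hour


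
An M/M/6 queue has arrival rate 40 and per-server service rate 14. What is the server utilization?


rho = lambda/(c*mu) = 40/(6*14) = 0.4762

0.4762


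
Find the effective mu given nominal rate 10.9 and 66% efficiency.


Effective rate = mu * efficiency = 10.9 * 0.66 = 7.19 per hour

7.19 per hour


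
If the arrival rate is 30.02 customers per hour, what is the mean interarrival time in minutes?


Mean interarrival time = 60/lambda = 60/30.02 = 2.0 minutes

2.0 minutes


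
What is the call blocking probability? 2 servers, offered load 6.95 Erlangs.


B(N,A) = (A^N/N!) / sum(A^k/k!, k=0..N) with N=2, A=6.95 = 0.7523

0.7523


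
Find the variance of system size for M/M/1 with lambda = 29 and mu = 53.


rho = 29/53; Var(N) = rho/(1-rho)^2 = 2.67

2.67


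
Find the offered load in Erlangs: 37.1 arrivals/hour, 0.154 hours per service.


Offered load a = lambda * E[S] = 37.1 * 0.154 = 5.71 Erlangs

5.71 Erlangs


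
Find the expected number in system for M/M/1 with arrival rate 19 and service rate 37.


rho = 19/37; L = rho/(1-rho) = 1.06

1.06


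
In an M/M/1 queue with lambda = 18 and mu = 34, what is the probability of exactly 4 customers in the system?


rho = 18/34; P(n) = (1-rho)*rho^n = (1-18/34)*(18/34)^4 = 0.037

0.037


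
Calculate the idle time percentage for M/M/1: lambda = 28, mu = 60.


Idle fraction = (1 - rho) * 100 = (1 - 28/60) * 100 = 53.3%

53.3%


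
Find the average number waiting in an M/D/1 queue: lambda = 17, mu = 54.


M/D/1: Lq = rho^2 / (2*(1-rho)) where rho = 17/54; Lq = 0.07

0.07


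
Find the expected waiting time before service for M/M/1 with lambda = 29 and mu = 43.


rho = 29/43; Wq = rho/(mu - lambda) = 0.0482 hours

0.0482 hours


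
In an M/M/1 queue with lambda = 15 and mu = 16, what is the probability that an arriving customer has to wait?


P(wait) = rho = lambda/mu = 15/16 = 0.9375

0.9375


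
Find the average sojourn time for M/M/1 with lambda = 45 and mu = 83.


W = 1/(mu - lambda) = 1/(83 - 45) = 0.0263 hours

0.0263 hours


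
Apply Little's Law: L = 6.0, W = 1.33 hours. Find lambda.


lambda = L / W = 6.0 / 1.33 = 4.51 per hour

4.51 per hour


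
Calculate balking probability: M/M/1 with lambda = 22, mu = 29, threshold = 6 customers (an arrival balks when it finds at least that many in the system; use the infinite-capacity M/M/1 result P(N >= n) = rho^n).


P(N >= 6) = rho^6 = (22/29)^6 = 0.1906

0.1906


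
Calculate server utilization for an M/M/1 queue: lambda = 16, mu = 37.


rho = lambda/mu = 16/37 = 0.4324

0.4324


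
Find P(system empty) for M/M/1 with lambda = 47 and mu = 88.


P0 = 1 - rho = 1 - 47/88 = 0.4659

0.4659


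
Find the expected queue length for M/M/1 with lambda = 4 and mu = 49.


rho = 4/49; Lq = rho^2/(1-rho) = 0.01

0.01


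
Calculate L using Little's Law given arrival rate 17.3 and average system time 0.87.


L = lambda * W = 17.3 * 0.87 = 15.05

15.05


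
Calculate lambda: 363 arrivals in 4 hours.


lambda = total arrivals / time = 363 / 4 = 90.75 per hour

90.75 per hour


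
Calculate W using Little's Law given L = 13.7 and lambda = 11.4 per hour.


W = L / lambda = 13.7 / 11.4 = 1.2018 hours

1.2018 hours


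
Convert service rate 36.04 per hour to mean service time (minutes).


Mean service time = 60/mu = 60/36.04 = 1.66 minutes

1.66 minutes


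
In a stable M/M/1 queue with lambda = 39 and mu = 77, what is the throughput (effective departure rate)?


For a stable queue (lambda < mu), throughput = lambda = 39 per hour

39 per hour


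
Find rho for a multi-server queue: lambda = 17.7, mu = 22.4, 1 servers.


rho = lambda / (c * mu) = 17.7 / (1 * 22.4) = 0.7902

0.7902


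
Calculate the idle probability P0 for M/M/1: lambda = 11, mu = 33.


P0 = 1 - rho = 1 - 11/33 = 0.6667

0.6667


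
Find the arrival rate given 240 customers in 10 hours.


lambda = total arrivals / time = 240 / 10 = 24.0 per hour

24.0 per hour


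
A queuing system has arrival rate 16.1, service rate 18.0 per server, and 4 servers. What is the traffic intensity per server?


rho = lambda / (c * mu) = 16.1 / (4 * 18.0) = 0.2236

0.2236
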